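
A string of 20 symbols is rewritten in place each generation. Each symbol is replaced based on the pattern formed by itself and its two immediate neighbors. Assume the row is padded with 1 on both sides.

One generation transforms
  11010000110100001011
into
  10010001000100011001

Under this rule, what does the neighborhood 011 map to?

At position 8 the neighborhood is 011; the next row has 0 there.

0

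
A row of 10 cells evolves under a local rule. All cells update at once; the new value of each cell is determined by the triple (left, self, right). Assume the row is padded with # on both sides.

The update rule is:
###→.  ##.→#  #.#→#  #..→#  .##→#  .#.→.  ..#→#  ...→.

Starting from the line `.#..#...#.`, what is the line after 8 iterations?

###..####.

#.##.#.#.#
#####.#.##
....##.##.
#..#######
####......
...##....#
#.####..##
###..####.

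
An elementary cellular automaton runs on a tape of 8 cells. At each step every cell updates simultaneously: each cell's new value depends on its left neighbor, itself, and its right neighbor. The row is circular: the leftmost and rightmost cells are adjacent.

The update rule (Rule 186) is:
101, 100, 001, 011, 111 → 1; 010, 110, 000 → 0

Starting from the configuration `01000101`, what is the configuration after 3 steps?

10101010
01010101
10101010

10101010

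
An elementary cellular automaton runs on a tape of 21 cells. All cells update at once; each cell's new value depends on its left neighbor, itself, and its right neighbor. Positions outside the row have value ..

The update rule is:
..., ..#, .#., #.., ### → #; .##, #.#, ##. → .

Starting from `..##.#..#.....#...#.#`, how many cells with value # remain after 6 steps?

##...##############.#
..###.############..#
##.#...##########.###
...####.########...#.
###.##...######.#####
.#....###.####...###.
count of #: 11

11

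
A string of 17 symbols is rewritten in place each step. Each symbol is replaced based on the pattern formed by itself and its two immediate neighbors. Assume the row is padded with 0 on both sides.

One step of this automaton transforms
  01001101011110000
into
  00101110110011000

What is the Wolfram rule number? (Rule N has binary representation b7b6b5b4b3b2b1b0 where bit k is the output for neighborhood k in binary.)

120

position 10: 111 → 0  (bit 7 = 0)
position 5: 110 → 1  (bit 6 = 1)
position 6: 101 → 1  (bit 5 = 1)
position 2: 100 → 1  (bit 4 = 1)
position 4: 011 → 1  (bit 3 = 1)
position 1: 010 → 0  (bit 2 = 0)
position 0: 001 → 0  (bit 1 = 0)
position 14: 000 → 0  (bit 0 = 0)
bits b7..b0 = 01111000 = 120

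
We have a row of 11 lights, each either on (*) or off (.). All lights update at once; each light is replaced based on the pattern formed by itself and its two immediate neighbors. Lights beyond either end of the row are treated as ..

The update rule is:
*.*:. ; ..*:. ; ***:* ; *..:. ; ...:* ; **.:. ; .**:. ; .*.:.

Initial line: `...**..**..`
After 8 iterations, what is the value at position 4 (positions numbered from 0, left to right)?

*

iteration 1: **........*
iteration 2: ...******..
iteration 3: **..****..*
iteration 4: .....**....
iteration 5: ****....***
iteration 6: .**..**..*.
iteration 7: ...........
iteration 8: ***********
position 4 holds *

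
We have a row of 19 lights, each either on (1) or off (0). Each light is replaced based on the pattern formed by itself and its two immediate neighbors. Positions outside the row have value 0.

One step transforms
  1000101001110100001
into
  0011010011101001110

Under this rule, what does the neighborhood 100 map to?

At position 1 the neighborhood is 100; the next row has 0 there.

0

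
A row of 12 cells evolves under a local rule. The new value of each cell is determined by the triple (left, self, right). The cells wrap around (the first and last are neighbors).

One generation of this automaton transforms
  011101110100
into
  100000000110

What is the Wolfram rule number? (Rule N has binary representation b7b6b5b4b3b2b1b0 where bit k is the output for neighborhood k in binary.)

position 2: 111 → 0  (bit 7 = 0)
position 3: 110 → 0  (bit 6 = 0)
position 4: 101 → 0  (bit 5 = 0)
position 10: 100 → 1  (bit 4 = 1)
position 1: 011 → 0  (bit 3 = 0)
position 9: 010 → 1  (bit 2 = 1)
position 0: 001 → 1  (bit 1 = 1)
position 11: 000 → 0  (bit 0 = 0)
bits b7..b0 = 00010110 = 22

22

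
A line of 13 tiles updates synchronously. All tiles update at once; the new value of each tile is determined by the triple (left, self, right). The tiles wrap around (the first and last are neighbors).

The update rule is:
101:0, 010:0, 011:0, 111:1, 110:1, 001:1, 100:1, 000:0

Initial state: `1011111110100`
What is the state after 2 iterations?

1010111111101

0001111110011
1010111111101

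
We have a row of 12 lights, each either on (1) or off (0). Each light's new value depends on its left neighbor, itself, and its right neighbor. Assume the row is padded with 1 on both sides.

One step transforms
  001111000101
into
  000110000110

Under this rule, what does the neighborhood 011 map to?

At position 2 the neighborhood is 011; the next row has 0 there.

0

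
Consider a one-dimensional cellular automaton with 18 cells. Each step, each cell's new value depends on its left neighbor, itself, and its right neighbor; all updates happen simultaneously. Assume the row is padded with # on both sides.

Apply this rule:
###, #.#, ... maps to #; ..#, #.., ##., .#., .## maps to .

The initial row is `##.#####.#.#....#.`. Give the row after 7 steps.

#.#.#..#######..#.

#.#.###.#.#..##..#
.#.#.#.#.#........
#.#.#.#.#..######.
.#.#.#.#....####.#
#.#.#.#..##..##.#.
.#.#.#.........#.#
#.#.#..#######..#.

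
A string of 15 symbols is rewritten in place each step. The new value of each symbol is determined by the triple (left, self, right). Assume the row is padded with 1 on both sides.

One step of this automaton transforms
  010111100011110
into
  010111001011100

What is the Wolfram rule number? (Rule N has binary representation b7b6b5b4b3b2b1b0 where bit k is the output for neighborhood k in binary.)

position 4: 111 → 1  (bit 7 = 1)
position 6: 110 → 0  (bit 6 = 0)
position 0: 101 → 0  (bit 5 = 0)
position 7: 100 → 0  (bit 4 = 0)
position 3: 011 → 1  (bit 3 = 1)
position 1: 010 → 1  (bit 2 = 1)
position 9: 001 → 0  (bit 1 = 0)
position 8: 000 → 1  (bit 0 = 1)
bits b7..b0 = 10001101 = 141

141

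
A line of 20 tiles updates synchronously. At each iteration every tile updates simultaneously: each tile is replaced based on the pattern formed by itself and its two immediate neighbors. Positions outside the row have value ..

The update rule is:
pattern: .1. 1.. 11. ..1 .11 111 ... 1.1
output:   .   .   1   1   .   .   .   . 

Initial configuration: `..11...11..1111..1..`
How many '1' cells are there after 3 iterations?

.1.1..1.1.1...1.1...
1....1.......1......
....1.......1.......
count of 1: 2

2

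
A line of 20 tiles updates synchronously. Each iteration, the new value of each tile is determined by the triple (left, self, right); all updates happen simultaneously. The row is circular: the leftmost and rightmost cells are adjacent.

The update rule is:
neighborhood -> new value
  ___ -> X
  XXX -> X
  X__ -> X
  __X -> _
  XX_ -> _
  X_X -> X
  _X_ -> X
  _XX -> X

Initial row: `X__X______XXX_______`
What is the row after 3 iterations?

_XXXXXX_XX_XXXXXX_XX

XX_XXXXXX_XX_XXXXXX_
X_XXXXXX_XX_XXXXXX_X
_XXXXXX_XX_XXXXXX_XX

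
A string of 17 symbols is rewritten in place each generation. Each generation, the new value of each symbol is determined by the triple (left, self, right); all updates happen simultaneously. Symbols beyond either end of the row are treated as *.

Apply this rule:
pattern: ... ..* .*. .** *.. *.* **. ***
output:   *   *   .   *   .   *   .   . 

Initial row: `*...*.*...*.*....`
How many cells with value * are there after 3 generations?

..**.*..**.*..***
.**.*..**.*..**..
**.*..**.*..**..*
count of *: 9

9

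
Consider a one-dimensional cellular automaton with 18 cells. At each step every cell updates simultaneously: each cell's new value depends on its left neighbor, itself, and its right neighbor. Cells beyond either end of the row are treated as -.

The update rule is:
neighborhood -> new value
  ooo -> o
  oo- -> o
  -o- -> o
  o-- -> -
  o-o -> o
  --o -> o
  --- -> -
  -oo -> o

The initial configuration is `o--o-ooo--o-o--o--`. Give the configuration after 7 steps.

step 1: o-oooooo-oooo-oo--
step 2: oooooooooooooooo--
step 3: oooooooooooooooo--  (fixed point — unchanged through step 7)

oooooooooooooooo--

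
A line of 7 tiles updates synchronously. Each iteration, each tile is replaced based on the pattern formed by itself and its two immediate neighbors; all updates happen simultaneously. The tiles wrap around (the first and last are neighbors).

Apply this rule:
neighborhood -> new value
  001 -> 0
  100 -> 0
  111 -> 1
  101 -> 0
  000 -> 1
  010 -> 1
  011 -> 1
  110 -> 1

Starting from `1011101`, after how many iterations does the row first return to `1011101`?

1

iteration 1: 1011101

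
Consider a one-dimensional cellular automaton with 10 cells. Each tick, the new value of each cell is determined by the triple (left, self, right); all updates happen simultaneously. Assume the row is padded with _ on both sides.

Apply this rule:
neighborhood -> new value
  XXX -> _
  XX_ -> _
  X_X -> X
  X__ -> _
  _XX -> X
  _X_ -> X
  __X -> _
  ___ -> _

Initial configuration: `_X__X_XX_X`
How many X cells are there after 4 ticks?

3

tick 1: _X__XXX_XX
tick 2: _X__X__XX_
tick 3: _X__X__X__
tick 4: _X__X__X__
count of X: 3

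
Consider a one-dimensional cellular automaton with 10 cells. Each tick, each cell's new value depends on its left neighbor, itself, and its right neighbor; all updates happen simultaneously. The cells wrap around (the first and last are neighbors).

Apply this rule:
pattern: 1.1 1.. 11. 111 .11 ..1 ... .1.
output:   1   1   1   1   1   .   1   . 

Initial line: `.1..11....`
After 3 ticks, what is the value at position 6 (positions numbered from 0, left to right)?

..1.111111
1..1111111
11.1111111
position 6 holds 1

1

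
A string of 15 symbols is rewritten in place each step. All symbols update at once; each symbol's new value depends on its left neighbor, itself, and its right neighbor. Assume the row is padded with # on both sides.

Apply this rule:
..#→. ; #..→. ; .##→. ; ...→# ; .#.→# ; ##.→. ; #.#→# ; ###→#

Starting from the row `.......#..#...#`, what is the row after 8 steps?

##.###.#.###.##

.#####.#..#.#..
#.###.##..###..
.#.#.#.....#...
######.###.#.#.
#####.#.#.#####
####.#####.####
###.#.###.#.###
##.###.#.###.##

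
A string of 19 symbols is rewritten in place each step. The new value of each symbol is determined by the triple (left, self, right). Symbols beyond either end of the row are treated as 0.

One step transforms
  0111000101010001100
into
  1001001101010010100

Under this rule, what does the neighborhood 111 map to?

At position 2 the neighborhood is 111; the next row has 0 there.

0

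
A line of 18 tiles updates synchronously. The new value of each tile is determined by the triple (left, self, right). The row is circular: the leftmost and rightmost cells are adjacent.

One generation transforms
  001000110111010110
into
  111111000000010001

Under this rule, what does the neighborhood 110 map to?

0

At position 7 the neighborhood is 110; the next row has 0 there.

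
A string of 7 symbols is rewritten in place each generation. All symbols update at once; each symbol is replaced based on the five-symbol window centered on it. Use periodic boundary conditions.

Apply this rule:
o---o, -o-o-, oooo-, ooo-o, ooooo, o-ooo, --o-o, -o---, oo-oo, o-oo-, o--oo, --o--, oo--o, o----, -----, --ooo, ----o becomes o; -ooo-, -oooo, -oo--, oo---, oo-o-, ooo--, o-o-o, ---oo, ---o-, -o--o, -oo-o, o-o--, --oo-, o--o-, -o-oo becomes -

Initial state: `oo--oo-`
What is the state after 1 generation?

o-oo--o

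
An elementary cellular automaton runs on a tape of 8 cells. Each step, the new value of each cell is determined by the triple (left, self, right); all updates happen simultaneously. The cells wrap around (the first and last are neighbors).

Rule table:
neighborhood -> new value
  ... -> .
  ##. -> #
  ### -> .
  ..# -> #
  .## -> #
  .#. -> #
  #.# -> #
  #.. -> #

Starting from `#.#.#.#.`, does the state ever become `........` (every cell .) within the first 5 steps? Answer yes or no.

########
........
all cells are . at step 2

yes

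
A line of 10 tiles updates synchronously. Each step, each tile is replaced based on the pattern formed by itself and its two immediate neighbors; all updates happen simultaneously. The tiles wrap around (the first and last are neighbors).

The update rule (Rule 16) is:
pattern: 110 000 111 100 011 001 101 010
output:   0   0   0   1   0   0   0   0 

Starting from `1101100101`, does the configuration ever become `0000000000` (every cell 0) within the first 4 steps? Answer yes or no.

step 1: 0000010000
step 2: 0000001000
step 3: 0000000100
step 4: 0000000010
step 4 is 0000000010, still not uniform 0

no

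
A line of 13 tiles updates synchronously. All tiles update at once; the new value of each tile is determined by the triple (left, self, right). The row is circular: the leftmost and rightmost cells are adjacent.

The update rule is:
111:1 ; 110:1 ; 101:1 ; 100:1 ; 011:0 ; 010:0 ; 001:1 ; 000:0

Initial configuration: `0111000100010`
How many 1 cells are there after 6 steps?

1011101010101
1101110101010
0110111010101
1011011101010
0101101110101
1010110111010
count of 1: 8

8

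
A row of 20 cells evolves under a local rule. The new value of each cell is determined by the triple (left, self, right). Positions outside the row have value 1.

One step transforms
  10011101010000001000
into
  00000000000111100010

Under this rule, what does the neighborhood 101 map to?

At position 6 the neighborhood is 101; the next row has 0 there.

0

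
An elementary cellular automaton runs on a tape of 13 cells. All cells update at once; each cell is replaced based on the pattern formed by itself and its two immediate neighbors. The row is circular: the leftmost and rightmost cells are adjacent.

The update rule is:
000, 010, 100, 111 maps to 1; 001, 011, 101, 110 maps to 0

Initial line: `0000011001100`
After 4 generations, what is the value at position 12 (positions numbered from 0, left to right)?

generation 1: 1111000100011
generation 2: 1110110111001
generation 3: 1100000010100
generation 4: 0011111010110
position 12 holds 0

0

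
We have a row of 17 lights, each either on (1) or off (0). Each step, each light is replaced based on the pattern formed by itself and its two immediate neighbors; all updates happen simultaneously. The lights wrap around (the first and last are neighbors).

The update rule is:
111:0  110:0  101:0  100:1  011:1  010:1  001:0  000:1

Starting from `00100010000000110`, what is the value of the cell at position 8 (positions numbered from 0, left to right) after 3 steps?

10111011111110101
00100010000000101
10111011111110101
position 8 holds 1

1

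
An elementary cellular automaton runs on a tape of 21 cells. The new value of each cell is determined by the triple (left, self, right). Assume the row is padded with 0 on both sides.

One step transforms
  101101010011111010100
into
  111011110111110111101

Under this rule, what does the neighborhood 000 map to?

At position 20 the neighborhood is 000; the next row has 1 there.

1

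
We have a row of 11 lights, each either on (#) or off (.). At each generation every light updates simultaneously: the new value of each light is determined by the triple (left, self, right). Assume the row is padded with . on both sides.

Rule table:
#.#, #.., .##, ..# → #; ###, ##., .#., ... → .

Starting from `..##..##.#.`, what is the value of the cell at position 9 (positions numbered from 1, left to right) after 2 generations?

.

.##.###.#.#
##.##..#.#.
position 9 holds .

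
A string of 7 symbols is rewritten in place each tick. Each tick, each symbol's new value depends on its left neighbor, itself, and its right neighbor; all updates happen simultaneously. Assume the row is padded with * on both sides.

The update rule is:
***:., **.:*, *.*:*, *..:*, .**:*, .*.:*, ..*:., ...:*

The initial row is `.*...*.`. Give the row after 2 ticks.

...***.

tick 1: ****.**
tick 2: ...***.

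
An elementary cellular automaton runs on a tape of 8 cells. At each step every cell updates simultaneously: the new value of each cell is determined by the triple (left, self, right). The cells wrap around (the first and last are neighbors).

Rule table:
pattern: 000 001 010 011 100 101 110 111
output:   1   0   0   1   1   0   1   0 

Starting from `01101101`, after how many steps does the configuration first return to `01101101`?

24

01101100
01101111
01101001
01100100
01110011
01011011
00011011
11011011
01011010
00011001
11011100
11010110
11000110
11110110
10010110
01000110
00110111
10110101
10110001
10111101
10100101
10010001
11001101
01101101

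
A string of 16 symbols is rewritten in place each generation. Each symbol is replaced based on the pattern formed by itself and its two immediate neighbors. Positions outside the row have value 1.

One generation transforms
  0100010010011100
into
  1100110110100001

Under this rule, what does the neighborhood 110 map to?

0

At position 13 the neighborhood is 110; the next row has 0 there.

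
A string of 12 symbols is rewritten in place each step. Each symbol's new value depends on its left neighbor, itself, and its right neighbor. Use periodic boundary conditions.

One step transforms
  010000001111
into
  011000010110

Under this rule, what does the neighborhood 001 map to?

At position 7 the neighborhood is 001; the next row has 1 there.

1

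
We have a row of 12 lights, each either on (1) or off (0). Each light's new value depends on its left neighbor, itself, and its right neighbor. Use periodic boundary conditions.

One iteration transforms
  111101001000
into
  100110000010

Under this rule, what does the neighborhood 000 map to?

1

At position 10 the neighborhood is 000; the next row has 1 there.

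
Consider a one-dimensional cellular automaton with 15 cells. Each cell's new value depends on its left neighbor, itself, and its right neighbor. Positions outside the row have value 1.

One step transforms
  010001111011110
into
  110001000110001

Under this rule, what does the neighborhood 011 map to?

1

At position 5 the neighborhood is 011; the next row has 1 there.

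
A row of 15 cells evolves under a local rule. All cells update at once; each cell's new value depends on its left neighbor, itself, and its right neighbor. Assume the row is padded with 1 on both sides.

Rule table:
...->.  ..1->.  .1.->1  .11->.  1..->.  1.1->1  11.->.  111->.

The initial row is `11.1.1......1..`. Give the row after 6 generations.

............1..

..1111......1..
............1..
............1..  (fixed point — unchanged through generation 6)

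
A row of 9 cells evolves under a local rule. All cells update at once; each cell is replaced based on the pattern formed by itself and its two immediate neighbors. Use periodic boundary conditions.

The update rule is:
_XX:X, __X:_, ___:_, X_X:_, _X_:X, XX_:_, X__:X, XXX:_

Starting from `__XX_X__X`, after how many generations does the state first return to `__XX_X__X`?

X_X__XX_X
__XX_X__X

2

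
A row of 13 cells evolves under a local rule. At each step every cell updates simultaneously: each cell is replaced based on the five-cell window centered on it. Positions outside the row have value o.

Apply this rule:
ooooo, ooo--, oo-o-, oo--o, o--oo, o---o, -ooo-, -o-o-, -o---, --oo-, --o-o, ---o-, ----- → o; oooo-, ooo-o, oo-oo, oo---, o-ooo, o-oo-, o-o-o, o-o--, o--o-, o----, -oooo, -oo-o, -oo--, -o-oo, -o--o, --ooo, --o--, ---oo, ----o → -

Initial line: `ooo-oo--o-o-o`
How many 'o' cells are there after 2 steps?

5

o-----o-oo---
o--o-oo----o-
count of o: 5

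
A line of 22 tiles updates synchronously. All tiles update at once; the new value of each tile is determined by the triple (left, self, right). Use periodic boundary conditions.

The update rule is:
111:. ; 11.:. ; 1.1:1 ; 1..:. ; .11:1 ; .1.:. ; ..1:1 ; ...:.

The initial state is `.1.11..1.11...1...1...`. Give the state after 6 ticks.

1.11..1.11...1...1....
.11..1.11...1...1....1
11..1.11...1...1....1.
1..1.11...1...1....1.1
..1.11...1...1....1.11
.1.11...1...1....1.11.

.1.11...1...1....1.11.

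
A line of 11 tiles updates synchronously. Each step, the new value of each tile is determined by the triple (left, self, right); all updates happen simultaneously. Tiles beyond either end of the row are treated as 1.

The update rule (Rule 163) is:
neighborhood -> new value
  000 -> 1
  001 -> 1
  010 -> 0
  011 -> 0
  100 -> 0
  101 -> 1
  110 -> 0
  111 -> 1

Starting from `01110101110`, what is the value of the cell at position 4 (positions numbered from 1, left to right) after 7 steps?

10101010101
01010101010
10101010101  (repeats step 1; period 2)
step 7: 10101010101
position 4 holds 0

0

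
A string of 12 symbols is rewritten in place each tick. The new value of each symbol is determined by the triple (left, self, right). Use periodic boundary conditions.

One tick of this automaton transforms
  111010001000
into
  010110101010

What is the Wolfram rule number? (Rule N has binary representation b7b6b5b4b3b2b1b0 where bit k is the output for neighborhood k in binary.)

165

position 1: 111 → 1  (bit 7 = 1)
position 2: 110 → 0  (bit 6 = 0)
position 3: 101 → 1  (bit 5 = 1)
position 5: 100 → 0  (bit 4 = 0)
position 0: 011 → 0  (bit 3 = 0)
position 4: 010 → 1  (bit 2 = 1)
position 7: 001 → 0  (bit 1 = 0)
position 6: 000 → 1  (bit 0 = 1)
bits b7..b0 = 10100101 = 165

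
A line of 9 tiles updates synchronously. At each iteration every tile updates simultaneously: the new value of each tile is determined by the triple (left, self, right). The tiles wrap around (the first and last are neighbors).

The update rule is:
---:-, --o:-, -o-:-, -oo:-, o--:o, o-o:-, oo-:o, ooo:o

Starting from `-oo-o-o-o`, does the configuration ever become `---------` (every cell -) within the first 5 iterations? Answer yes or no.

no

--o------
---o-----
----o----
-----o---
------o--
iteration 5 is ------o--, still not uniform -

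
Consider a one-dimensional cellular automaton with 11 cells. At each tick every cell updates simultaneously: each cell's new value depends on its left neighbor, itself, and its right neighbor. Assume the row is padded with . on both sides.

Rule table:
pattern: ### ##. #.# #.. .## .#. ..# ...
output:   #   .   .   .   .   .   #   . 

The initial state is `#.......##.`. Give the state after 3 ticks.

.....#.....

tick 1: .......#...
tick 2: ......#....
tick 3: .....#.....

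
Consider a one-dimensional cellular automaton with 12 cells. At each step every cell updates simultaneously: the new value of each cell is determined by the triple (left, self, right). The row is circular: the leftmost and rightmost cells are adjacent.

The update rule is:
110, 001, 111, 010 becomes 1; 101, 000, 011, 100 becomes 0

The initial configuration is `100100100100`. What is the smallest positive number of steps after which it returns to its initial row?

2

step 1: 101101101101
step 2: 100100100100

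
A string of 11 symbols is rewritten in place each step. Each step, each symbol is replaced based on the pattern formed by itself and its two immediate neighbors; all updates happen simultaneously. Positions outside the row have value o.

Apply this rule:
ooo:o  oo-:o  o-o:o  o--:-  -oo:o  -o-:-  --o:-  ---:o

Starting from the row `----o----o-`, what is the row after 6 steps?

step 1: -oo---oo--o
step 2: ooo-o-oo--o
step 3: oooo-ooo--o
step 4: oooooooo--o
step 5: oooooooo--o  (fixed point — unchanged through step 6)

oooooooo--o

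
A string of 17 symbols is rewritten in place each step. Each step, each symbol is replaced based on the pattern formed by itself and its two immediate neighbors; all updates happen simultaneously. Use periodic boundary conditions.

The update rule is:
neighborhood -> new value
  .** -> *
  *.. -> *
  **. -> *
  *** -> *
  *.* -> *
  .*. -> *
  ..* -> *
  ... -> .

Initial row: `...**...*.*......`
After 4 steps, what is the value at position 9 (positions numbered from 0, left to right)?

*

..****.*****.....
.************....
**************...
***************.*
position 9 holds *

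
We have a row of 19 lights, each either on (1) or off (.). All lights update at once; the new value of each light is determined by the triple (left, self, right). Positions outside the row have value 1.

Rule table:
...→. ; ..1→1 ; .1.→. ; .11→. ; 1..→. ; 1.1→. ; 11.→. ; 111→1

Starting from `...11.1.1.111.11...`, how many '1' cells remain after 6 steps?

..1........1......1
.1........1......1.
.........1......1..
........1......1..1
.......1......1..1.
......1......1..1..
count of 1: 3

3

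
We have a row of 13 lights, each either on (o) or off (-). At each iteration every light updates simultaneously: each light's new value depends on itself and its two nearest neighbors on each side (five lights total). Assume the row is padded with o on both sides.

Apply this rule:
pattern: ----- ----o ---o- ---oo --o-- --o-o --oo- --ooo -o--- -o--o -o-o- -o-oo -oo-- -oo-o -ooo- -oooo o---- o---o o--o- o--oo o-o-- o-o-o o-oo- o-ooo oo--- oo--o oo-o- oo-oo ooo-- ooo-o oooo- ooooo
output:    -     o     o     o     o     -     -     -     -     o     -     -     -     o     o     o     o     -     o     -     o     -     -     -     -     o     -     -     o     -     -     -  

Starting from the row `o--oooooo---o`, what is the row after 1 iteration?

oo--o---o--o-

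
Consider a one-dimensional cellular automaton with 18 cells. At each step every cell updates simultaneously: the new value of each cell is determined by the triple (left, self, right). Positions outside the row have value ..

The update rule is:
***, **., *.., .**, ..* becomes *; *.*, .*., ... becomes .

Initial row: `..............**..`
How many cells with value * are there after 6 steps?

10

.............****.
............******
...........*******
..........********
.........*********
........**********
count of *: 10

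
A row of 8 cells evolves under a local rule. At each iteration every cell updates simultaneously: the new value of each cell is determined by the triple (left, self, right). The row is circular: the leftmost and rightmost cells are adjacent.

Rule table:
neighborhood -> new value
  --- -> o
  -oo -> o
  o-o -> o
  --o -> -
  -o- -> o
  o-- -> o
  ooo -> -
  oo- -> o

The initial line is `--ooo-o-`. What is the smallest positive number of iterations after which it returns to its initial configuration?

12

o-o-oooo
ooooo---
o---ooo-
ooo-o-oo
--ooooo-
o-o---oo
ooooo-o-
o---oooo
ooo-o---
o-ooooo-
ooo---oo
--ooo-o-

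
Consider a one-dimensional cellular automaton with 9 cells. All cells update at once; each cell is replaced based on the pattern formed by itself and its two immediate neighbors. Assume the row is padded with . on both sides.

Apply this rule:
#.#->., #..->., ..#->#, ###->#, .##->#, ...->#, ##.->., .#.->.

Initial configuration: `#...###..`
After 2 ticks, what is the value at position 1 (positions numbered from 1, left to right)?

#

..####..#
#####..#.
position 1 holds #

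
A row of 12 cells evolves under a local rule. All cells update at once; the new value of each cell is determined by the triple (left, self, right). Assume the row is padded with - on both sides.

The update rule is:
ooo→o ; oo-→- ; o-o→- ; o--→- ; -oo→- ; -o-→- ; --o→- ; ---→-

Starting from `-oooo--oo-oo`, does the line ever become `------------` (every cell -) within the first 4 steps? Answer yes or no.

--oo--------
------------
all cells are - at step 2

yes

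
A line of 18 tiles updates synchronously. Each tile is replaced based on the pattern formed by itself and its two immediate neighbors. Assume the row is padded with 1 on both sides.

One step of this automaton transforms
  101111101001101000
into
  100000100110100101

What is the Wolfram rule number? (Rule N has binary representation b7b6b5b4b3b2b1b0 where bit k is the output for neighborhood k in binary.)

position 3: 111 → 0  (bit 7 = 0)
position 0: 110 → 1  (bit 6 = 1)
position 1: 101 → 0  (bit 5 = 0)
position 9: 100 → 1  (bit 4 = 1)
position 2: 011 → 0  (bit 3 = 0)
position 8: 010 → 0  (bit 2 = 0)
position 10: 001 → 1  (bit 1 = 1)
position 16: 000 → 0  (bit 0 = 0)
bits b7..b0 = 01010010 = 82

82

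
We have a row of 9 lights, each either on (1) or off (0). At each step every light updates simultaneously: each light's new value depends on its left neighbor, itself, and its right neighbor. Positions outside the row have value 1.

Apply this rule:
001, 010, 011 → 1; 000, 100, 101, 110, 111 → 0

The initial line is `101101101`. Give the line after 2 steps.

011011011

001001001
011011011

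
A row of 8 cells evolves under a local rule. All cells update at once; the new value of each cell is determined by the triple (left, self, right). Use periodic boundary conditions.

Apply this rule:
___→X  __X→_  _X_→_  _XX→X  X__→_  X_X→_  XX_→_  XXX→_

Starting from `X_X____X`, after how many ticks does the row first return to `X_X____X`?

8

tick 1: ____XX_X
tick 2: _XX_X___
tick 3: _X____XX
tick 4: ___XX_X_
tick 5: XX_X____
tick 6: X____XX_
tick 7: __XX_X__
tick 8: X_X____X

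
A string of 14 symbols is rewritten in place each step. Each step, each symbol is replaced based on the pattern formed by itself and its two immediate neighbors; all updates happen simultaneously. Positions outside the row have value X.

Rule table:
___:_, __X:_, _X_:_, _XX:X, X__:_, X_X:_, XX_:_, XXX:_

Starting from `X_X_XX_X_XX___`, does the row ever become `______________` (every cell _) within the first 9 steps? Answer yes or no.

yes

step 1: ____X____X____
step 2: ______________
all cells are _ at step 2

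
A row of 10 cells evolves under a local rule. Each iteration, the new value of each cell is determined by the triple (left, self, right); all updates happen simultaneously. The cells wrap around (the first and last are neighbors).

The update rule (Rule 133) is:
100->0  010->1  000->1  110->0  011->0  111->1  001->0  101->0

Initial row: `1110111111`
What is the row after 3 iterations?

0001000111

iteration 1: 1100011111
iteration 2: 1001001111
iteration 3: 0001000111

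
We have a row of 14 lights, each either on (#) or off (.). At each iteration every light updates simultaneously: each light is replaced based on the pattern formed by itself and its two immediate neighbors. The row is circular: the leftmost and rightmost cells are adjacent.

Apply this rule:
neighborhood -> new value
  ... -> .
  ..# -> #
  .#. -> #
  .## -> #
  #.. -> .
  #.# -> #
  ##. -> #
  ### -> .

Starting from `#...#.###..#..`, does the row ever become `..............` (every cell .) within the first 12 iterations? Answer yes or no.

iteration 1: #..####.#.##.#
iteration 2: #.##..########
iteration 3: ####.##.......
iteration 4: #..####......#
iteration 5: #.##..#.....##
iteration 6: ####.##....##.
iteration 7: #..####...####
iteration 8: #.##..#..##...
iteration 9: ####.##.###..#
iteration 10: ...######.#.##
iteration 11: ..##....######
iteration 12: .###...##....#
iteration 12 is .###...##....#, still not uniform .

no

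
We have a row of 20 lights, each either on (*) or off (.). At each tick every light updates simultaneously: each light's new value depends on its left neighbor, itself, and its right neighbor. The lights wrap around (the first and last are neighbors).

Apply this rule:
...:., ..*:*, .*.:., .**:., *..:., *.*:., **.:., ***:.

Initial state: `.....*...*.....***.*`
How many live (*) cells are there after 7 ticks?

tick 1: ....*...*.....*.....
tick 2: ...*...*.....*......
tick 3: ..*...*.....*.......
tick 4: .*...*.....*........
tick 5: *...*.....*.........
tick 6: ...*.....*.........*
tick 7: ..*.....*.........*.
count of *: 3

3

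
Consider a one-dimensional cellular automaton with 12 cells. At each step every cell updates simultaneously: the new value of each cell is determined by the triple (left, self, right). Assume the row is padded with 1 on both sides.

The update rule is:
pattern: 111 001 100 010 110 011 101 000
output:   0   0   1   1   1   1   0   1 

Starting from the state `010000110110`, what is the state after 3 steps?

011010110110

step 1: 011110110110
step 2: 010010110110
step 3: 011010110110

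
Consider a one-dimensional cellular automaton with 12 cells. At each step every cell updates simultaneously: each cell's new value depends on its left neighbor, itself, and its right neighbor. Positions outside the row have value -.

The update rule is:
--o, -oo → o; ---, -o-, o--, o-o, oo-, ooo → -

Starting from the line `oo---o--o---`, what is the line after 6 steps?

o---o--o----
---o--o-----
--o--o------
-o--o-------
o--o--------
--o---------

--o---------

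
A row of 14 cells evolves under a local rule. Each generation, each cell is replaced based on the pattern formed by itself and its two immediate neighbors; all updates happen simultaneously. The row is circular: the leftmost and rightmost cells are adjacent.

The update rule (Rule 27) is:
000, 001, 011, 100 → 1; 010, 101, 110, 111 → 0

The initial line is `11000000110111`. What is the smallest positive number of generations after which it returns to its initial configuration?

00111111100100
11100000011011
00011111110010
11110000001101
00001111111001
11111000000110
10000111111100
01111100000011
01000011111110
10111110000001
00100001111111
11011111000000
10010000111111
01101111100000
11001000011111
00110111110000
11100100001111
00011011111000
11110010000111
00001101111100
11111001000011
00000110111110
11111100100001
00000011011111
11111110010000
10000001101111
01111111001000
11000000110111

28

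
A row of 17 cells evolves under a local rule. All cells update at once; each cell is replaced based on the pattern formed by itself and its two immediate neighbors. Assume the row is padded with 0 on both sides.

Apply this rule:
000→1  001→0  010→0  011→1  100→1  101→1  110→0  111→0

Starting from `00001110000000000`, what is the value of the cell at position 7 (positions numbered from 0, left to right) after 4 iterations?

1

11101001111111111
10010101000000000
01001010111111111
00100101100000000
position 7 holds 1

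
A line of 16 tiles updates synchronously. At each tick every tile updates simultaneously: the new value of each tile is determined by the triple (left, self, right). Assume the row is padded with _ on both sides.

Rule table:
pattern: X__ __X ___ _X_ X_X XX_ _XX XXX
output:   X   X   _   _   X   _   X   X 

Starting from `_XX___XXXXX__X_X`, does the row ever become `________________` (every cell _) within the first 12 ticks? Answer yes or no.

no

XX_X_XXXXX_XX_X_
X_X_XXXXX_XX_X_X
_X_XXXXX_XX_X_X_
X_XXXXX_XX_X_X_X
_XXXXX_XX_X_X_X_
XXXXX_XX_X_X_X_X
XXXX_XX_X_X_X_X_
XXX_XX_X_X_X_X_X
XX_XX_X_X_X_X_X_
X_XX_X_X_X_X_X_X
_XX_X_X_X_X_X_X_
XX_X_X_X_X_X_X_X
tick 12 is XX_X_X_X_X_X_X_X, still not uniform _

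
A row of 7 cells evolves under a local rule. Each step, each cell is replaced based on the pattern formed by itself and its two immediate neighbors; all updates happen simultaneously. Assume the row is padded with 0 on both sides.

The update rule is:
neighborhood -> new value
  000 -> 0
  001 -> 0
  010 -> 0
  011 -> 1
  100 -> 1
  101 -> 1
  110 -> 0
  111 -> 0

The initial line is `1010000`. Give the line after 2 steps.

0101000
0010100

0010100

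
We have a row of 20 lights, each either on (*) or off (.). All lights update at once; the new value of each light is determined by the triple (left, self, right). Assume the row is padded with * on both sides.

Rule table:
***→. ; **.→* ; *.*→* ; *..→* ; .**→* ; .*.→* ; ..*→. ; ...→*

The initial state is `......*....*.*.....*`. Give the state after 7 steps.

*****.****.*******.*
....***..***.....***
***.*.**.*.*****.*..
..**********...****.
*.*........***.*..**
**********.*.****.*.
.........*****..****

.........*****..****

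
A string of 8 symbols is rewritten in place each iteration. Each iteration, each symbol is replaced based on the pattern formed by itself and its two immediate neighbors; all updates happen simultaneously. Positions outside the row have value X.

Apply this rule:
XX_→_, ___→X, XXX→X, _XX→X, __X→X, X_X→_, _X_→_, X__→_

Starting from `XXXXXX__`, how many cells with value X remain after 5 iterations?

XXXXX__X
XXXX__XX
XXX__XXX
XX__XXXX
X__XXXXX
count of X: 6

6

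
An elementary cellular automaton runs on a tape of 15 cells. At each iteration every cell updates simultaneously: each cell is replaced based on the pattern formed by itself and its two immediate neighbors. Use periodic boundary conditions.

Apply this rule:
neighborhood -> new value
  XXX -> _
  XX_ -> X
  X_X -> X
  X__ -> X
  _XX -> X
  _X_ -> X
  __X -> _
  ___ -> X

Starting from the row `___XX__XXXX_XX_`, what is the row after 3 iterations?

_X_XXX__XXXXXXX

XX_XXX_X__XXXXX
_XXX_XXXX_X____
_X_XXX__XXXXXXX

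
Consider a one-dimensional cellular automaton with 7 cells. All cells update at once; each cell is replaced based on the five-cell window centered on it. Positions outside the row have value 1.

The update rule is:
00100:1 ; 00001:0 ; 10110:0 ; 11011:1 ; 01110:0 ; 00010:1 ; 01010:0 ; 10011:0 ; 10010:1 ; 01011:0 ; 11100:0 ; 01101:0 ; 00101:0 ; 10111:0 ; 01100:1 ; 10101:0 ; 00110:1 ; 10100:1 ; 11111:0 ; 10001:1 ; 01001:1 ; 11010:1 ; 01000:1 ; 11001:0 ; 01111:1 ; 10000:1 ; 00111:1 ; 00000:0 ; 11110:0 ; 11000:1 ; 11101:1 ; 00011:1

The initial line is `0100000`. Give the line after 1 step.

1111001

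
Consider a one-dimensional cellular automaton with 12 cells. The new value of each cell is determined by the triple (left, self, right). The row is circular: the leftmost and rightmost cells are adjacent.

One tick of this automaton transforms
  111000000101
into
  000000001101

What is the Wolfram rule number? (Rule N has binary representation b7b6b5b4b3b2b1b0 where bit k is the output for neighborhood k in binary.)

position 0: 111 → 0  (bit 7 = 0)
position 2: 110 → 0  (bit 6 = 0)
position 10: 101 → 0  (bit 5 = 0)
position 3: 100 → 0  (bit 4 = 0)
position 11: 011 → 1  (bit 3 = 1)
position 9: 010 → 1  (bit 2 = 1)
position 8: 001 → 1  (bit 1 = 1)
position 4: 000 → 0  (bit 0 = 0)
bits b7..b0 = 00001110 = 14

14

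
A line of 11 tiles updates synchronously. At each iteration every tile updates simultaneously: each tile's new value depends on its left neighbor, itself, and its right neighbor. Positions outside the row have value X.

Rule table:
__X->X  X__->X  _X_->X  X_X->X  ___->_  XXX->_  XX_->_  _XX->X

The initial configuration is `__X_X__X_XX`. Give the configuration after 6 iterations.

XXXXXXXXXX_
__________X
X________XX
_X______XX_
XXX____XX_X
___X__XX_XX

___X__XX_XX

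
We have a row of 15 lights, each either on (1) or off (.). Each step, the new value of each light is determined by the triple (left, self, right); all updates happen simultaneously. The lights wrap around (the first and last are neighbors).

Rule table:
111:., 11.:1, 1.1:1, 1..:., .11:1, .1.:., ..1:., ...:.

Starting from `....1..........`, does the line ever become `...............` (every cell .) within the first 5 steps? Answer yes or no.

...............
all cells are . at step 1

yes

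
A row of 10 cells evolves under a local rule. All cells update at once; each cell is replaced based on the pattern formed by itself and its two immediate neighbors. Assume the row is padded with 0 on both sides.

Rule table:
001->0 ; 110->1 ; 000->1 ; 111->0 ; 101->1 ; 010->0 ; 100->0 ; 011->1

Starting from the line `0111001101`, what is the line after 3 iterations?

iteration 1: 0101001110
iteration 2: 0010001010
iteration 3: 1000100100

1000100100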